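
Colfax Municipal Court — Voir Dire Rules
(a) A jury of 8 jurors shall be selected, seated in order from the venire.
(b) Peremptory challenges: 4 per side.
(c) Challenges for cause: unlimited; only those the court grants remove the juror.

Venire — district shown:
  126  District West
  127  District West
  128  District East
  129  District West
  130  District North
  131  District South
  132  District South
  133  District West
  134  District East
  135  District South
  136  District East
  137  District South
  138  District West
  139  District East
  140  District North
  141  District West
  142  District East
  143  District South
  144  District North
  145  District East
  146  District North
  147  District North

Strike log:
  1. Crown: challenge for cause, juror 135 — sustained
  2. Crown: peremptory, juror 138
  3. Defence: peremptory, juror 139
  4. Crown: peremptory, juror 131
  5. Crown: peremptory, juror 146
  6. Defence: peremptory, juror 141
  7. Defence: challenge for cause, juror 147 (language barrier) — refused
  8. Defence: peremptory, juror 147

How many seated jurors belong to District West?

Removed: #131, #135, #138, #139, #141, #146, #147.
Seated jurors 1–8: #126, #127, #128, #129, #130, #132, #133, #134.
Of those, in District West: #126, #127, #129, #133 → 4.

4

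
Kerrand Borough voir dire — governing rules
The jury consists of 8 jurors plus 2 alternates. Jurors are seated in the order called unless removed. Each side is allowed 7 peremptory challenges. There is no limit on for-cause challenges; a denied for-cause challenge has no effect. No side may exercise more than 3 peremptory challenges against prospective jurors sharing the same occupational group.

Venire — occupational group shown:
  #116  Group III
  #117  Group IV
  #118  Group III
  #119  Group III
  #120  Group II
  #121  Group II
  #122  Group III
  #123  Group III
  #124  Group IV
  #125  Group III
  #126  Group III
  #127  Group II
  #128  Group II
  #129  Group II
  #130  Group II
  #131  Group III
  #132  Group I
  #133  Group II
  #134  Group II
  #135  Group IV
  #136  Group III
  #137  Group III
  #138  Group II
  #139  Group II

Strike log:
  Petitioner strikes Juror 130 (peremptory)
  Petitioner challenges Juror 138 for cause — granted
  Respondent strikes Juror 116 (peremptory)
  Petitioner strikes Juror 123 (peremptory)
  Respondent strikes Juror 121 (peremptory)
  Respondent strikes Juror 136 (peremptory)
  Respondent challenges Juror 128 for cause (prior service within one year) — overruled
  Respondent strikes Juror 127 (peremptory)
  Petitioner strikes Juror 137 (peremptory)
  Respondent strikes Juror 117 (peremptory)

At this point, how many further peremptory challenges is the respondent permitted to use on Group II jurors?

Respondent peremptories so far: #116, #121, #136, #127, #117 — 5 of 7 used, 2 left overall.
Against Group II: #121, #127 — 2 used; per-group cap 3 leaves 1.
Binding limit: min(2, 1) = 1.

1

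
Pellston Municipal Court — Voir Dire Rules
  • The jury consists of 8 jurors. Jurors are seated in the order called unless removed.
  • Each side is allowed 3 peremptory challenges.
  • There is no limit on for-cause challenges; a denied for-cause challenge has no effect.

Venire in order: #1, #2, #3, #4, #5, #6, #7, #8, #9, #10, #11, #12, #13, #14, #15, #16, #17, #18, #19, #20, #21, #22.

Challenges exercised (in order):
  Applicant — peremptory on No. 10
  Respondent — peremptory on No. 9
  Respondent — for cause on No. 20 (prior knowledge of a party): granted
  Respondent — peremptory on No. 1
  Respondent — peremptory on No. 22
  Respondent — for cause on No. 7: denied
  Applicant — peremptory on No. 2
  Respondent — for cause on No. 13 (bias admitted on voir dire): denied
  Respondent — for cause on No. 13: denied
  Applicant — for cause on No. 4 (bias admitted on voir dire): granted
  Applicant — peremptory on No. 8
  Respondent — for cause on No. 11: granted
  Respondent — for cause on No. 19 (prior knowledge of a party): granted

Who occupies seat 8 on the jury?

15

Removed: #1, #2, #4, #8, #9, #10, #11, #19, #20, #22. (#7, #13 stay — for-cause denied.)
Filling seats in venire order through position 8: #3, #5, #6, #7, #12, #13, #14, #15.
So seat 8 is #15.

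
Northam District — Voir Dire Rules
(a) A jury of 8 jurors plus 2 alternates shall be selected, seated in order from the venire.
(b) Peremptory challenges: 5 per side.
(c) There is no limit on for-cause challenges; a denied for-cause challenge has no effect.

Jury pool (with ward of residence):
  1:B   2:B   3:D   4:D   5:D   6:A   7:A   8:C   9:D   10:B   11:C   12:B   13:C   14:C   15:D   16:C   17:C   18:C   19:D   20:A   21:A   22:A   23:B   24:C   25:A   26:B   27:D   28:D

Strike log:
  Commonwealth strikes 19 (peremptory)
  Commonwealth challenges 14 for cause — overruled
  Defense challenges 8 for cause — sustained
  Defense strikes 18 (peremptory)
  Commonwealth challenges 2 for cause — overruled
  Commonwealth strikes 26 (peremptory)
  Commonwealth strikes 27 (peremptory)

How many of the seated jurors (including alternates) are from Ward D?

4

Removed: #8, #18, #19, #26, #27.
Seated (10 incl. alternates): #1, #2, #3, #4, #5, #6, #7, #9, #10, #11.
Of those, in Ward D: #3, #4, #5, #9 → 4.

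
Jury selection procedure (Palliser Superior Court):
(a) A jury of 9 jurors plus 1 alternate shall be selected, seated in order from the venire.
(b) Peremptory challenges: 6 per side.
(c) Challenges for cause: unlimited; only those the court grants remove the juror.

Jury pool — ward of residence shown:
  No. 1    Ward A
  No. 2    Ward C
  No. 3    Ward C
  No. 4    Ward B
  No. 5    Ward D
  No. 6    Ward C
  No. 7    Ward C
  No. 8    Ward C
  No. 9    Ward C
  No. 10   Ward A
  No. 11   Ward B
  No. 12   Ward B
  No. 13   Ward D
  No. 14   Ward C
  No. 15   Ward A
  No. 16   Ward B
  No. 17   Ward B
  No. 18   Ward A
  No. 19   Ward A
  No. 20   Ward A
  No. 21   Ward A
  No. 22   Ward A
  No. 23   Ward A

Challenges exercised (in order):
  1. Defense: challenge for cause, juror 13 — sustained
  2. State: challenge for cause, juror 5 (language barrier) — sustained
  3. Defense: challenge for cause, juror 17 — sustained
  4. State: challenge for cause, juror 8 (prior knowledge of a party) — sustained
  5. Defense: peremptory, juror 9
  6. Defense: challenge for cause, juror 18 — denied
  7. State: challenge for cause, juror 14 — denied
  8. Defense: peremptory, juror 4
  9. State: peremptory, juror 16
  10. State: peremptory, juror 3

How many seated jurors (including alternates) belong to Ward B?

Removed: #3, #4, #5, #8, #9, #13, #16, #17.
Seated (10 incl. alternates): #1, #2, #6, #7, #10, #11, #12, #14, #15, #18.
Of those, in Ward B: #11, #12 → 2.

2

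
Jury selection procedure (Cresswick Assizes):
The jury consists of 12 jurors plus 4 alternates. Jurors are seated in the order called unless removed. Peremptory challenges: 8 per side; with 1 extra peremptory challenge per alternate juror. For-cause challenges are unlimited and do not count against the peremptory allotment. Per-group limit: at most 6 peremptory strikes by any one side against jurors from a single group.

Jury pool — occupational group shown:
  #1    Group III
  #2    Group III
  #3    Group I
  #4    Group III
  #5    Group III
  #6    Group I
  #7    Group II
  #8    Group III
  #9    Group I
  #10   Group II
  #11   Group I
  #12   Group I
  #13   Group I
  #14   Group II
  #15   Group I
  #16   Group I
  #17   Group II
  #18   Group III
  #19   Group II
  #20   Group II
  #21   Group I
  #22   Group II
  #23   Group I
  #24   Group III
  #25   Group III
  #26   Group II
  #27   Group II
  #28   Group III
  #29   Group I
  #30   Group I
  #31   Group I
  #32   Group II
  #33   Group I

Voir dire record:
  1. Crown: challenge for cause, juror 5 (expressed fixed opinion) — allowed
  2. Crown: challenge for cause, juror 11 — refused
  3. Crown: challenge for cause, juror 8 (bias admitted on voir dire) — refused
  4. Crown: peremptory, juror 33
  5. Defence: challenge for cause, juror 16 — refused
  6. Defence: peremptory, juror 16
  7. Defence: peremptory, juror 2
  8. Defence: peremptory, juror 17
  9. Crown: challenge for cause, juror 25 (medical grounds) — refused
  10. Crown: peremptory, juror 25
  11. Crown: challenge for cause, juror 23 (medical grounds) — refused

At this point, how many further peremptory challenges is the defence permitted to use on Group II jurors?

5

Defence peremptories so far: #16, #2, #17 — 3 of 12 used, 9 left overall.
Against Group II: #17 — 1 used; per-group cap 6 leaves 5.
Binding limit: min(9, 5) = 5.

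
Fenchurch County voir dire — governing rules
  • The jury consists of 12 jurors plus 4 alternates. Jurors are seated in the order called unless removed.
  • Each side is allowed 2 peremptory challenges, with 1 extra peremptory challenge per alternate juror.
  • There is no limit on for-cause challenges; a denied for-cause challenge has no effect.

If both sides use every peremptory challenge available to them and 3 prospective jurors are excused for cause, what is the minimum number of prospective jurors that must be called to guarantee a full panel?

Seats to fill: 12 + 4 alternates = 16.
Peremptories: 2 + 1×4 = 6 per side × 2 sides = 12.
For-cause removals: 3.
Minimum venire: 16 + 12 + 3 = 31.

31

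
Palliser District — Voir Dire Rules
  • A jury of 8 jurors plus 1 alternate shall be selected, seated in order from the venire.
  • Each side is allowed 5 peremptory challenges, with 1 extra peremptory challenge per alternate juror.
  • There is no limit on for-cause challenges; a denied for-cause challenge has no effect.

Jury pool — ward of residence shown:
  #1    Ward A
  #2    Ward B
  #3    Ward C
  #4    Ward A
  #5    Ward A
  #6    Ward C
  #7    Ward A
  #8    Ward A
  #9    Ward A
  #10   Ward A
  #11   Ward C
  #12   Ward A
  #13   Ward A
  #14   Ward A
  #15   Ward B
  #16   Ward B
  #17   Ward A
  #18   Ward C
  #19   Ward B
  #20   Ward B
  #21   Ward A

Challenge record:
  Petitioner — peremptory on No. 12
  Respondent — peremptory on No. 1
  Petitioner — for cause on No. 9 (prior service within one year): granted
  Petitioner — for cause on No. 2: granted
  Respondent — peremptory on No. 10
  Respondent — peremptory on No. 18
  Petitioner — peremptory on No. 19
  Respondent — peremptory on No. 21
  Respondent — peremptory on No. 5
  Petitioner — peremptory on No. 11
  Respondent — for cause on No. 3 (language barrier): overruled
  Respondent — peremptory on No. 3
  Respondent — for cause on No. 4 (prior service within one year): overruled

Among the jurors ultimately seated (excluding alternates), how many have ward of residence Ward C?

Removed: #1, #2, #3, #5, #9, #10, #11, #12, #18, #19, #21.
Seated jurors 1–8: #4, #6, #7, #8, #13, #14, #15, #16 (alternates #17 not counted).
Of those, in Ward C: #6 → 1.

1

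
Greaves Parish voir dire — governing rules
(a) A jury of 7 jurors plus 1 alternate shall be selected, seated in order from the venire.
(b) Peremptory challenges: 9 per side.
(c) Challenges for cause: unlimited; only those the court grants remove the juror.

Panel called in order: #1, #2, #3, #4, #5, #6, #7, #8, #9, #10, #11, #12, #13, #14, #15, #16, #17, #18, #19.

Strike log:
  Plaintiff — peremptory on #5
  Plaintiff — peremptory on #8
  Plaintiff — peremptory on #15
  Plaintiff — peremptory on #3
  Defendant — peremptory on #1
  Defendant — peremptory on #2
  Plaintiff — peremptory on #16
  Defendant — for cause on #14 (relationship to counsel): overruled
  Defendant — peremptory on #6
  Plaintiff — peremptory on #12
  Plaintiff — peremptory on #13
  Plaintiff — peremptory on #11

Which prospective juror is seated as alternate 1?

19

Removed: #1, #2, #3, #5, #6, #8, #11, #12, #13, #15, #16. (#14 stays — for-cause denied.)
Seating in order: seats 1–7 → #4, #7, #9, #10, #14, #17, #18; alternates → #19.
So alternate 1 is #19.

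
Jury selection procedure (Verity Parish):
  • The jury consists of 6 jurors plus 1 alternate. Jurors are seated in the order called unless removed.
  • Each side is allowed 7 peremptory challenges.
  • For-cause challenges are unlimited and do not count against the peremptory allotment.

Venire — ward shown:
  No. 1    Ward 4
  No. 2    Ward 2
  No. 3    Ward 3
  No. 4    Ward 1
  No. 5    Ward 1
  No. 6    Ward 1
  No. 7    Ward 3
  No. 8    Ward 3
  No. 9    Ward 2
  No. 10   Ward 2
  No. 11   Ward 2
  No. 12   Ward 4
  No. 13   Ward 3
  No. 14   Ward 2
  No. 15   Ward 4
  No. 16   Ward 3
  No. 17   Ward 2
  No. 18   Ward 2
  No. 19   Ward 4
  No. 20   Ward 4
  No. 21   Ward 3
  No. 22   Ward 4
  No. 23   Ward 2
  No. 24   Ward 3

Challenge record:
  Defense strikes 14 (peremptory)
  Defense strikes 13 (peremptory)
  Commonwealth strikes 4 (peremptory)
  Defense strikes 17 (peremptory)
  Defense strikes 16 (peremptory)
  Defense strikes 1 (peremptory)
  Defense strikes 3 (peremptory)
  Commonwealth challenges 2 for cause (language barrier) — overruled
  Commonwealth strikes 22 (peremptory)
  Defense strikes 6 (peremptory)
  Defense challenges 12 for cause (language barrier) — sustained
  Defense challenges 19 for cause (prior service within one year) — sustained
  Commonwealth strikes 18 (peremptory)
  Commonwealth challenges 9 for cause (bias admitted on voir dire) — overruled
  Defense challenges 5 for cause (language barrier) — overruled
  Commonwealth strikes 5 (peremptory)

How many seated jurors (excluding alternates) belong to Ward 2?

4

Removed: #1, #3, #4, #5, #6, #12, #13, #14, #16, #17, #18, #19, #22.
Seated jurors 1–6: #2, #7, #8, #9, #10, #11 (alternates #15 not counted).
Of those, in Ward 2: #2, #9, #10, #11 → 4.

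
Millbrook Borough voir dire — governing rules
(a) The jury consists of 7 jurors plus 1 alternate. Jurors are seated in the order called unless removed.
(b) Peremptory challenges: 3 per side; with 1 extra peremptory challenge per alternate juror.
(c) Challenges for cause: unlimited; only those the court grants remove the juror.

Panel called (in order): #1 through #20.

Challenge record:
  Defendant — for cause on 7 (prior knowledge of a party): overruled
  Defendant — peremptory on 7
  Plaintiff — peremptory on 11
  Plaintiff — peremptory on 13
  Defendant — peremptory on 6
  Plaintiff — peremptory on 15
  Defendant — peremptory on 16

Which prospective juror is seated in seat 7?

Removed: #6, #7, #11, #13, #15, #16.
Filling seats in venire order through position 7: #1, #2, #3, #4, #5, #8, #9.
So seat 7 is #9.

9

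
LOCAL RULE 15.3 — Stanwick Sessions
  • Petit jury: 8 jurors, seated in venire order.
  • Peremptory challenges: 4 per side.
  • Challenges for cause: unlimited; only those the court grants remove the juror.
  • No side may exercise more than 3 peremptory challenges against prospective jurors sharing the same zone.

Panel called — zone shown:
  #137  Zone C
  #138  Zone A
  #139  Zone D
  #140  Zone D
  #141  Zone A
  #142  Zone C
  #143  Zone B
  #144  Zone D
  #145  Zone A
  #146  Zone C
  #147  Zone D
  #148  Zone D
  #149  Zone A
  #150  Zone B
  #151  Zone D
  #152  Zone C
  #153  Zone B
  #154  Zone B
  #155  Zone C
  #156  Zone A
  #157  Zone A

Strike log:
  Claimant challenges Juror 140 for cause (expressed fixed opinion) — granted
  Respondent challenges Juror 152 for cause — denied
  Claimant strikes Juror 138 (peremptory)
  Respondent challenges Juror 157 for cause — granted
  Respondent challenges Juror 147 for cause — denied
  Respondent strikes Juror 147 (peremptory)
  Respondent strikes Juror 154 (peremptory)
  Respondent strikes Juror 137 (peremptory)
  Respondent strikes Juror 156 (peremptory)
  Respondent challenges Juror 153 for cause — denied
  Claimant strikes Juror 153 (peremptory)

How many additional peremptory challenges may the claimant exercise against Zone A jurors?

2

Claimant peremptories so far: #138, #153 — 2 of 4 used, 2 left overall.
Against Zone A: #138 — 1 used; per-zone cap 3 leaves 2.
Binding limit: min(2, 2) = 2.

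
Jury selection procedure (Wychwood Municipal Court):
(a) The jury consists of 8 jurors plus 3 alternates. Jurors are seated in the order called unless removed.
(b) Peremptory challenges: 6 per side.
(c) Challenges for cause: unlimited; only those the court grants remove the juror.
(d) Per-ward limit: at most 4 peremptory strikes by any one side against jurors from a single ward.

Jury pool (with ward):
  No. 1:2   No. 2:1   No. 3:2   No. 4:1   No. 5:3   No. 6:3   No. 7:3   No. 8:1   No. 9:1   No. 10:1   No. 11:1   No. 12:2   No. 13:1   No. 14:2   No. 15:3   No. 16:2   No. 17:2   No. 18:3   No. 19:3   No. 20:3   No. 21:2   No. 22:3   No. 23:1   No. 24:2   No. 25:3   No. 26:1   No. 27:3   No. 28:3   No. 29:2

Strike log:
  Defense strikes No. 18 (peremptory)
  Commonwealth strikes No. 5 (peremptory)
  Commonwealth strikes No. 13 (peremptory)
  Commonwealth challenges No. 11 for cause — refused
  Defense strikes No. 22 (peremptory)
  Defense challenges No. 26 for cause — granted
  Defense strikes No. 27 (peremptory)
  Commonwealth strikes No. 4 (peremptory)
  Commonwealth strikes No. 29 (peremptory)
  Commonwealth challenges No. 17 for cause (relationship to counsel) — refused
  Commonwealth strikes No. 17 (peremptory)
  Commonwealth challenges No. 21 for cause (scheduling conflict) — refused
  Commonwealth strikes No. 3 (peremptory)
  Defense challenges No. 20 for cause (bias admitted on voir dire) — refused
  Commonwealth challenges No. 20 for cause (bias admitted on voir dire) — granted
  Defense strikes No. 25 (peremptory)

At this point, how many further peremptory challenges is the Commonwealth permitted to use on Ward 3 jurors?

0

Commonwealth peremptories so far: #5, #13, #4, #29, #17, #3 — 6 of 6 used, 0 left overall.
Against Ward 3: #5 — 1 used; per-ward cap 4 leaves 3.
Binding limit: min(0, 3) = 0.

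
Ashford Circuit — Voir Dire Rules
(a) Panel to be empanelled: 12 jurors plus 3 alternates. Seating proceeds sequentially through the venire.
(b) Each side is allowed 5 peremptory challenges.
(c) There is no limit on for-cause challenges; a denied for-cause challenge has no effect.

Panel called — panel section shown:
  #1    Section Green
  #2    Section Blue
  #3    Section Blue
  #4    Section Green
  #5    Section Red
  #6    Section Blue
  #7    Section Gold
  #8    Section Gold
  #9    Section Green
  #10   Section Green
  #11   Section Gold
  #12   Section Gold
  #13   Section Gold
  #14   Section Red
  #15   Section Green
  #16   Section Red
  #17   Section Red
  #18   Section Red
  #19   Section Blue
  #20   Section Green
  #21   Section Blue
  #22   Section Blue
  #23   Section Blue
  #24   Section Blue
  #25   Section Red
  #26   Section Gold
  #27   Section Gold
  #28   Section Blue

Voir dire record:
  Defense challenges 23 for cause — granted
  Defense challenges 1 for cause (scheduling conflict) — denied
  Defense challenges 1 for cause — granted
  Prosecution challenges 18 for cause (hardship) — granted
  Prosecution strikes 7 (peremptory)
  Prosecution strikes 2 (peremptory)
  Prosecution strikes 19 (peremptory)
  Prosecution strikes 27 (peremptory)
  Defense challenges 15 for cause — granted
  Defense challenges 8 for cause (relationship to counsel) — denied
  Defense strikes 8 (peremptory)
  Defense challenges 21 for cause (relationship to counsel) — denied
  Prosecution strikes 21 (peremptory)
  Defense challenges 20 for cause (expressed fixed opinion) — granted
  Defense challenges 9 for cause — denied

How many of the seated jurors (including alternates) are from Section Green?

Removed: #1, #2, #7, #8, #15, #18, #19, #20, #21, #23, #27.
Seated (15 incl. alternates): #3, #4, #5, #6, #9, #10, #11, #12, #13, #14, #16, #17, #22, #24, #25.
Of those, in Section Green: #4, #9, #10 → 3.

3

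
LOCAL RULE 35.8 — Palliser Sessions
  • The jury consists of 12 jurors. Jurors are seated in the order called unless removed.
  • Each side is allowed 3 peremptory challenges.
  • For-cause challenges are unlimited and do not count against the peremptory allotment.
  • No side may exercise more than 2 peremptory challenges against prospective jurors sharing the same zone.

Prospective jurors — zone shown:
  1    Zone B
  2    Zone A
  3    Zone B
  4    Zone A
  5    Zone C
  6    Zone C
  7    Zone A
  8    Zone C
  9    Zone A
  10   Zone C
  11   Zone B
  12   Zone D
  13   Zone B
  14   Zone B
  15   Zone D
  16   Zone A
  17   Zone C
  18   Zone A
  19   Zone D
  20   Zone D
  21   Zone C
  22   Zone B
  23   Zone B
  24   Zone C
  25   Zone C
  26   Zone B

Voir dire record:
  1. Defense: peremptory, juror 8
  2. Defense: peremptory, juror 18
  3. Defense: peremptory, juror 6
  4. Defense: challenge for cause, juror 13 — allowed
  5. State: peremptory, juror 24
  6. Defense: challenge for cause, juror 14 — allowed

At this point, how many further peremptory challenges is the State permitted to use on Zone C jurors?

State peremptories so far: #24 — 1 of 3 used, 2 left overall.
Against Zone C: #24 — 1 used; per-zone cap 2 leaves 1.
Binding limit: min(2, 1) = 1.

1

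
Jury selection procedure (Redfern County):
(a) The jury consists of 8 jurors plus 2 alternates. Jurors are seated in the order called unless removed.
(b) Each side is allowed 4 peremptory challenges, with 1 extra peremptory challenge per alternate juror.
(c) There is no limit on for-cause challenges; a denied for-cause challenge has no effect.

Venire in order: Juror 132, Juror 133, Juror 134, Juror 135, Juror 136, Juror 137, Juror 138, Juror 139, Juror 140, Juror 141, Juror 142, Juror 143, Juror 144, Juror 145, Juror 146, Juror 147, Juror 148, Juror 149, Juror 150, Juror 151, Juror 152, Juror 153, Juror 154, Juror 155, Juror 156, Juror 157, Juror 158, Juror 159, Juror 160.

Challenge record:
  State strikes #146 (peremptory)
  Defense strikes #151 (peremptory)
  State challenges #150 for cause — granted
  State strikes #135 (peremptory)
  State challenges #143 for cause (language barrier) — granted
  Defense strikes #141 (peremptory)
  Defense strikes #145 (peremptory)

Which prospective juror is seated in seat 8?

140

Removed: #135, #141, #143, #145, #146, #150, #151.
Seating in order: seats 1–8 → #132, #133, #134, #136, #137, #138, #139, #140; alternates → #142, #144.
So seat 8 is #140.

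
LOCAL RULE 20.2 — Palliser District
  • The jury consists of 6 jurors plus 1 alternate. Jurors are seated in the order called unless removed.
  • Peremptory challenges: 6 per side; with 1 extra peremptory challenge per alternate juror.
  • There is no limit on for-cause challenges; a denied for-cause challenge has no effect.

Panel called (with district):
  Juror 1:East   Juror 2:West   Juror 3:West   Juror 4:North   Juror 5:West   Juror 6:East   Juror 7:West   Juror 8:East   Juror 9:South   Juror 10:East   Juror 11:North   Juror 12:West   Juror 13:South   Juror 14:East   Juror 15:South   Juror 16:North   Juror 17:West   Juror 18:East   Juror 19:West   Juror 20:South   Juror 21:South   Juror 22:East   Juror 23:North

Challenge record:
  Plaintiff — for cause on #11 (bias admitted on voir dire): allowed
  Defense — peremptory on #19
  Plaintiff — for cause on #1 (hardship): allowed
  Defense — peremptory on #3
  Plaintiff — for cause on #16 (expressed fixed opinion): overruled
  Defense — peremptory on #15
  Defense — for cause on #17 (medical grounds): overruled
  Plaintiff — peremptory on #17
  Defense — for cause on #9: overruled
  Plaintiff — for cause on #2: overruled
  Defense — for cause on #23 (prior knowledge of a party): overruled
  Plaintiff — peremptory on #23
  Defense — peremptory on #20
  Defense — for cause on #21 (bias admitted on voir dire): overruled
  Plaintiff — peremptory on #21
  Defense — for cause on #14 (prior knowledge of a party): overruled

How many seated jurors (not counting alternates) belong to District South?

0

Removed: #1, #3, #11, #15, #17, #19, #20, #21, #23.
Seated jurors 1–6: #2, #4, #5, #6, #7, #8 (alternates #9 not counted).
None of those are in District South → 0.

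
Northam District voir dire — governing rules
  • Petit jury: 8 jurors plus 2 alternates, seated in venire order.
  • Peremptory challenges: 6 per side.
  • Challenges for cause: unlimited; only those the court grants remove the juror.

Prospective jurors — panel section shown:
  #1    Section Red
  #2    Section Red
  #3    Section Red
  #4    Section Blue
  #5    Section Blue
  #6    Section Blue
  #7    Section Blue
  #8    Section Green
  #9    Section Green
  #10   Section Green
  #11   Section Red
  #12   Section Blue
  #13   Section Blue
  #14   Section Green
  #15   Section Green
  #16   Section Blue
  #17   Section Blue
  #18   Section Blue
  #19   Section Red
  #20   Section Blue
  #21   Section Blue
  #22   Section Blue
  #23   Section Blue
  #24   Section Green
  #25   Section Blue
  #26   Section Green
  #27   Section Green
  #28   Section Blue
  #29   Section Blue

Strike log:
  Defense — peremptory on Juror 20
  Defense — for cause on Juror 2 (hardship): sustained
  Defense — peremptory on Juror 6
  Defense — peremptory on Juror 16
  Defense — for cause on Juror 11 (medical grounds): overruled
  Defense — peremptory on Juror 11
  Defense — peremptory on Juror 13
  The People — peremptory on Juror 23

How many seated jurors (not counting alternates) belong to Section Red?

2

Removed: #2, #6, #11, #13, #16, #20, #23.
Seated jurors 1–8: #1, #3, #4, #5, #7, #8, #9, #10 (alternates #12, #14 not counted).
Of those, in Section Red: #1, #3 → 2.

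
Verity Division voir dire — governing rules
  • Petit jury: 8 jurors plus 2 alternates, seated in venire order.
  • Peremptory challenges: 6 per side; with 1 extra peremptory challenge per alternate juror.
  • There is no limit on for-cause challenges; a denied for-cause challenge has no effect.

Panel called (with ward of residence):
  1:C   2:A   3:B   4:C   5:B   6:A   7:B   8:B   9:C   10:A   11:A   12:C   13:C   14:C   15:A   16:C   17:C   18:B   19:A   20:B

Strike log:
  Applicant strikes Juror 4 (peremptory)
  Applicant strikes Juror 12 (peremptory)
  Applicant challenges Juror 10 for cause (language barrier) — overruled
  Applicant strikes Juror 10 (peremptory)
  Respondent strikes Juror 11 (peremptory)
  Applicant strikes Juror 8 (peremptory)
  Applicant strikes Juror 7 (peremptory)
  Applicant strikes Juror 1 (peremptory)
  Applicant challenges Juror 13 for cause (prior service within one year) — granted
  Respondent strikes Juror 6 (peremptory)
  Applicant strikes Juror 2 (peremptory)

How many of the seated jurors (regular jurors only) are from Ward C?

4

Removed: #1, #2, #4, #6, #7, #8, #10, #11, #12, #13.
Seated jurors 1–8: #3, #5, #9, #14, #15, #16, #17, #18 (alternates #19, #20 not counted).
Of those, in Ward C: #9, #14, #16, #17 → 4.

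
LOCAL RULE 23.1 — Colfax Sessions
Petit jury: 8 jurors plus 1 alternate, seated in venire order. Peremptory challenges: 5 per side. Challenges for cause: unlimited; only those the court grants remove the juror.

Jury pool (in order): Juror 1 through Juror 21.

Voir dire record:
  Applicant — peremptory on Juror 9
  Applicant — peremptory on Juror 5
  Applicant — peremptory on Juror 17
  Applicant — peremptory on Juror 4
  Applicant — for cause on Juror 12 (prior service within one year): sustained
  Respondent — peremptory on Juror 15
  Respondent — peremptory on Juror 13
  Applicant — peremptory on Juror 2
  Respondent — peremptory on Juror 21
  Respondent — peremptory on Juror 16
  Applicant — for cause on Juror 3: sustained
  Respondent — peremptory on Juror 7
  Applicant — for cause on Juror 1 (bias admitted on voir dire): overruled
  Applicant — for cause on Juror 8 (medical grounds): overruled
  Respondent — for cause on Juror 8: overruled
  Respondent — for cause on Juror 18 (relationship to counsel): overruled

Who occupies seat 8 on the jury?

19

Removed: #2, #3, #4, #5, #7, #9, #12, #13, #15, #16, #17, #21. (#1, #8, #18 stay — for-cause denied.)
Seating in order: seats 1–8 → #1, #6, #8, #10, #11, #14, #18, #19; alternates → #20.
So seat 8 is #19.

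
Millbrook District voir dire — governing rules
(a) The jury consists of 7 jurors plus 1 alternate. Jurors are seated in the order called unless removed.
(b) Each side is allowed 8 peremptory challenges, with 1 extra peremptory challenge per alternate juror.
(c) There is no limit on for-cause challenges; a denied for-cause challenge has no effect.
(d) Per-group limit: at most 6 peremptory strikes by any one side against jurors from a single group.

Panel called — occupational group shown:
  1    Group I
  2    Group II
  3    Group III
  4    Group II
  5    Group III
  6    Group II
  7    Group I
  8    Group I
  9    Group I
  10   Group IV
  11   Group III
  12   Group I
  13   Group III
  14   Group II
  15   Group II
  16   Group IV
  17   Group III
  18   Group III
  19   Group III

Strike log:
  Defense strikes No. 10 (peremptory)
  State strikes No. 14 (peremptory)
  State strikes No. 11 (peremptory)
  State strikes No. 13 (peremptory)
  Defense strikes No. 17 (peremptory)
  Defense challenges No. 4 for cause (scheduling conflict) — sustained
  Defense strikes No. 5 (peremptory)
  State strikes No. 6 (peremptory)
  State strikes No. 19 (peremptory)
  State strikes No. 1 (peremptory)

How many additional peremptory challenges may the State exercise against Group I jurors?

3

State peremptories so far: #14, #11, #13, #6, #19, #1 — 6 of 9 used, 3 left overall.
Against Group I: #1 — 1 used; per-group cap 6 leaves 5.
Binding limit: min(3, 5) = 3.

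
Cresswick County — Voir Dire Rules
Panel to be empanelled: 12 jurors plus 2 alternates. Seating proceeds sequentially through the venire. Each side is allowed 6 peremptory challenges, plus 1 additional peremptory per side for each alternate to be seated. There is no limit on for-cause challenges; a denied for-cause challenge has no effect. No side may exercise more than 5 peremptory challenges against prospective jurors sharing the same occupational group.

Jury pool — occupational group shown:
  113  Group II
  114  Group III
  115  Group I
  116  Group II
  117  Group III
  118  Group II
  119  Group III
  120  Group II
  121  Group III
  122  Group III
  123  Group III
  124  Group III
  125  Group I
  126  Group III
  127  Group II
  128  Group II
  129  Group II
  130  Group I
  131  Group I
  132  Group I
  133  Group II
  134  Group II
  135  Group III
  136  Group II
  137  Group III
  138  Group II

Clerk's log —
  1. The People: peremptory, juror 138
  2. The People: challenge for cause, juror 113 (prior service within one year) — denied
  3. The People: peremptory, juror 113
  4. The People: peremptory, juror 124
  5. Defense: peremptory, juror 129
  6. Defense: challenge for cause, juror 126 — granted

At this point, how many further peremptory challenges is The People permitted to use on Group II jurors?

The People peremptories so far: #138, #113, #124 — 3 of 8 used, 5 left overall.
Against Group II: #138, #113 — 2 used; per-group cap 5 leaves 3.
Binding limit: min(5, 3) = 3.

3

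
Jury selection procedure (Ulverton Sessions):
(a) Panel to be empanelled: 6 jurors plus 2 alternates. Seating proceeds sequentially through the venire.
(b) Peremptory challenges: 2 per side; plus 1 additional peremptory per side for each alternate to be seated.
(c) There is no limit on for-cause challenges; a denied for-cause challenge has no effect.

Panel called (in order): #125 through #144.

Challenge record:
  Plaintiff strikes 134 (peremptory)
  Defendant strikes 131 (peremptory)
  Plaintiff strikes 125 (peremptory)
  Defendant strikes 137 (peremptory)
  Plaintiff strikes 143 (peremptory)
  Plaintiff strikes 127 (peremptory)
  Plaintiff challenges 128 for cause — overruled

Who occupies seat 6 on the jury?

133

Removed: #125, #127, #131, #134, #137, #143. (#128 stays — for-cause denied.)
Seating in order: seats 1–6 → #126, #128, #129, #130, #132, #133; alternates → #135, #136.
So seat 6 is #133.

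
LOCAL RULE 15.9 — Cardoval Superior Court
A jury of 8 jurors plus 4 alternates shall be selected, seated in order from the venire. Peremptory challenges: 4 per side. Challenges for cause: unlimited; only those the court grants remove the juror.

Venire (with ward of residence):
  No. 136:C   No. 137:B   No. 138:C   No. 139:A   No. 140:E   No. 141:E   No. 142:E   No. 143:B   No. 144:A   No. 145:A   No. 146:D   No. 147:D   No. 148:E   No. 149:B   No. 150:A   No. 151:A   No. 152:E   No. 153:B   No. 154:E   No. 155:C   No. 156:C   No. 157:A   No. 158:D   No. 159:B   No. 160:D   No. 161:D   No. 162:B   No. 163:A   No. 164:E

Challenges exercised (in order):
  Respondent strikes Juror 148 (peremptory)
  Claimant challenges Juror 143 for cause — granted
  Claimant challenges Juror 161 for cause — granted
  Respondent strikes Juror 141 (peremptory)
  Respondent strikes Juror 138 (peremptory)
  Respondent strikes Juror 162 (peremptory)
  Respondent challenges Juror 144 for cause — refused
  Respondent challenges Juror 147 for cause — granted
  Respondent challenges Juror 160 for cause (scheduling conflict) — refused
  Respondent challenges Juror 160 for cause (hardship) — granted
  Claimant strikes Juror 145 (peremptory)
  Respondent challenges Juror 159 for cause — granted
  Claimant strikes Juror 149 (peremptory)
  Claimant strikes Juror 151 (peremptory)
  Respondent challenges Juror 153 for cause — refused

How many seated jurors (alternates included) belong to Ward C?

Removed: #138, #141, #143, #145, #147, #148, #149, #151, #159, #160, #161, #162.
Seated (12 incl. alternates): #136, #137, #139, #140, #142, #144, #146, #150, #152, #153, #154, #155.
Of those, in Ward C: #136, #155 → 2.

2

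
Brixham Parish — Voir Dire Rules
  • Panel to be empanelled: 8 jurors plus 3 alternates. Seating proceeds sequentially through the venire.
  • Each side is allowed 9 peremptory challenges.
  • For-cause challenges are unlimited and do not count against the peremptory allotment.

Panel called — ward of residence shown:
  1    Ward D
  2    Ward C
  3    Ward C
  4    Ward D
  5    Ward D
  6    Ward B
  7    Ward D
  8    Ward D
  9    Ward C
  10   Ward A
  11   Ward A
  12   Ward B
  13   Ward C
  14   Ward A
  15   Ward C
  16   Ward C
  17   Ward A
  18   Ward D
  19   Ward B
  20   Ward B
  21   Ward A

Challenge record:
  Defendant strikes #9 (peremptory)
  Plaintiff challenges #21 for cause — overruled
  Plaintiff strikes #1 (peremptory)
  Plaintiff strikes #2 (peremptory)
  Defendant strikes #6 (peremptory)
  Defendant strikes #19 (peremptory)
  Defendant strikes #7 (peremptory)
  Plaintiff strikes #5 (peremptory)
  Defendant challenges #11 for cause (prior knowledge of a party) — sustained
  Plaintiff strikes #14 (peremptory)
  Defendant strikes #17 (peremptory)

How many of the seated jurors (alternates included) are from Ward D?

Removed: #1, #2, #5, #6, #7, #9, #11, #14, #17, #19.
Seated (11 incl. alternates): #3, #4, #8, #10, #12, #13, #15, #16, #18, #20, #21.
Of those, in Ward D: #4, #8, #18 → 3.

3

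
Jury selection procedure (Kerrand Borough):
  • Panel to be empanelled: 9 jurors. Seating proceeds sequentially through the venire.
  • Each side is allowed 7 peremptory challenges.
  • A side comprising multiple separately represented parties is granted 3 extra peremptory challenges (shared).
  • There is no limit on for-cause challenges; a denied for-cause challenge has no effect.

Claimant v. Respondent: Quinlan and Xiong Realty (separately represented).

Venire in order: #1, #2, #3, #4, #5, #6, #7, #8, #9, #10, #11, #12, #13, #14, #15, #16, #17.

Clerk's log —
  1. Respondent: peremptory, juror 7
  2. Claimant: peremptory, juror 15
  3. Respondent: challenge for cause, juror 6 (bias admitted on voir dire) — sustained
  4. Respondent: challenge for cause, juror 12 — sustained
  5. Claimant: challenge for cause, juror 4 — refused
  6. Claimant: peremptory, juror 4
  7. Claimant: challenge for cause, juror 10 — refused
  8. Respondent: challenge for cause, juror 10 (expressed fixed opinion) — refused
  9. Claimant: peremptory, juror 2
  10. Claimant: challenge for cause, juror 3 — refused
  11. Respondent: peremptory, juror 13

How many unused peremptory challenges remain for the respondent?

Respondent allotment: 7 base + 3 multi-party = 10.
Respondent peremptories used: #7, #13 — 2 (for-cause on #6, #12, #10 don't count).
Remaining: 10 − 2 = 8.

8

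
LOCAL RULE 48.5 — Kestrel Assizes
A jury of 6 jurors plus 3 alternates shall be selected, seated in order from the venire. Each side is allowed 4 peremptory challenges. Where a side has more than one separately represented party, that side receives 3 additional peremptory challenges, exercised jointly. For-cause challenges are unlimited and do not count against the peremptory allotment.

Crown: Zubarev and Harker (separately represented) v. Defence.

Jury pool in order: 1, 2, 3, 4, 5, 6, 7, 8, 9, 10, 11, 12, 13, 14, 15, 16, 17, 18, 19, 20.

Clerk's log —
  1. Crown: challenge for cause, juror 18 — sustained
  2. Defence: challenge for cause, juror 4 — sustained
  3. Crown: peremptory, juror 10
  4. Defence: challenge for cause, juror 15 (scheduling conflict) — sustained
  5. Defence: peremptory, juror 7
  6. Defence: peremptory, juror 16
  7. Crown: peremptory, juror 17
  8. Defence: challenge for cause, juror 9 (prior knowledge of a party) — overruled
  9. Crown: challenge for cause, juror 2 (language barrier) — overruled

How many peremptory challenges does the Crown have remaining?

5

Crown allotment: 4 base + 3 multi-party = 7.
Crown peremptories used: #10, #17 — 2 (for-cause on #18, #2 don't count).
Remaining: 7 − 2 = 5.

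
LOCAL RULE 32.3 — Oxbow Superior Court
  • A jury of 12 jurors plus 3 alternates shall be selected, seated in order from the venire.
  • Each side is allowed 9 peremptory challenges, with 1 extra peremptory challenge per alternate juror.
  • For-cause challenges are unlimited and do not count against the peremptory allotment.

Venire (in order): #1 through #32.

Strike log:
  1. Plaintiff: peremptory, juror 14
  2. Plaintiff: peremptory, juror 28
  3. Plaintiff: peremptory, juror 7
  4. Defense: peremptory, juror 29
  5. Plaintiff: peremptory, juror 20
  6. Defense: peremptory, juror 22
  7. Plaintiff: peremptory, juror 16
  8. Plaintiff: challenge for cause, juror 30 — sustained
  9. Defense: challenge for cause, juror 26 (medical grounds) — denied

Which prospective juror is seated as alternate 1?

15

Removed: #7, #14, #16, #20, #22, #28, #29, #30. (#26 stays — for-cause denied.)
Seating in order: seats 1–12 → #1, #2, #3, #4, #5, #6, #8, #9, #10, #11, #12, #13; alternates → #15, #17, #18.
So alternate 1 is #15.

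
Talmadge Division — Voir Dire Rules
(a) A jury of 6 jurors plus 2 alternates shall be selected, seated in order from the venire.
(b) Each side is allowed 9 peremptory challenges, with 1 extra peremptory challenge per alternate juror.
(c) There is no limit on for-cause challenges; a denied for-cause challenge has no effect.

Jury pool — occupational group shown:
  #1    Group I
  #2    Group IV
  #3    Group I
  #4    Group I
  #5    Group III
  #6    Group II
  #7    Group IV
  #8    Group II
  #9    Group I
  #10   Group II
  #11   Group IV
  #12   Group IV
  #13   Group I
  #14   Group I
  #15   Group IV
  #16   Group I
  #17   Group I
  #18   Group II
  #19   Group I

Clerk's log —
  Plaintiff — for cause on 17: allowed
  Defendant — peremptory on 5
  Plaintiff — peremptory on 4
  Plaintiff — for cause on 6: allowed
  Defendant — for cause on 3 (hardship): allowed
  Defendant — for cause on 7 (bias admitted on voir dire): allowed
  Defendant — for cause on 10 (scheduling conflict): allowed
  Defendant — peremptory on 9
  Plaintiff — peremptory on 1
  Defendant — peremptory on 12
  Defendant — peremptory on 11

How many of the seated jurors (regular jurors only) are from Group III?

0

Removed: #1, #3, #4, #5, #6, #7, #9, #10, #11, #12, #17.
Seated jurors 1–6: #2, #8, #13, #14, #15, #16 (alternates #18, #19 not counted).
None of those are in Group III → 0.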